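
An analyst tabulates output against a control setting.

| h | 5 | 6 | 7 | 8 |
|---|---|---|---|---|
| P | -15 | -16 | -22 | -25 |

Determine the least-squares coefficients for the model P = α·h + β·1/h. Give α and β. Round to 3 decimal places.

α = -3.278, β = 11.339

Compute the Gram sums: Σh·h = 174, Σh·1/h = 4, Σ1/h·1/h = 73249/705600.
For MᵀP: Σh·P = -525, Σ1/h·P = -2005/168.
Normal equations: [[174, 4]; [4, 73249/705600]]·[α, β]ᵀ = [-525, -2005/168]ᵀ.
Δ = 174·(73249/705600) − 4² = 242621/117600.
α = ((-525)·(73249/705600) − 4·(-2005/168))/(242621/117600) = -1590575/485242; β = (174·(-2005/168) − 4·(-525))/(242621/117600) = 2751000/242621.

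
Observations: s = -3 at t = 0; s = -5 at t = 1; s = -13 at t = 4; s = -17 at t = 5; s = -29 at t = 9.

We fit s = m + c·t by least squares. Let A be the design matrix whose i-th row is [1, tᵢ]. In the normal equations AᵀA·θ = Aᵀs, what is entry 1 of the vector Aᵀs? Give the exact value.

-67

Entry 1 ↔ basis 1, so (Aᵀs)_{1} = Σᵢ sᵢ = (1)·(-3) + (1)·(-5) + (1)·(-13) + (1)·(-17) + (1)·(-29) = -67.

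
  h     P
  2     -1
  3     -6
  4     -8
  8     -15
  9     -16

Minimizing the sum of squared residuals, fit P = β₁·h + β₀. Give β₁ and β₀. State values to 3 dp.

With design matrix X, XᵀX = [[174, 26]; [26, 5]] and XᵀP = [-316, -46]ᵀ.
Determinant 174·5 − 26² = 194.
β₁ = ((-316)·5 − 26·(-46))/194 = -192/97; β₀ = (174·(-46) − 26·(-316))/194 = 106/97.

β₁ = -1.979, β₀ = 1.093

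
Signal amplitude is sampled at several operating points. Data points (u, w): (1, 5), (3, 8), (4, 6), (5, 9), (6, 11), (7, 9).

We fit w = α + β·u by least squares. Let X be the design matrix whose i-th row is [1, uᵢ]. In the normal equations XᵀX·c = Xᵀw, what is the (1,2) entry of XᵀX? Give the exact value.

26

Row 1 ↔ basis 1, column 2 ↔ basis u, so (XᵀX)_{1,2} = Σᵢ u = (1)·(1) + (1)·(3) + (1)·(4) + (1)·(5) + (1)·(6) + (1)·(7) = 26.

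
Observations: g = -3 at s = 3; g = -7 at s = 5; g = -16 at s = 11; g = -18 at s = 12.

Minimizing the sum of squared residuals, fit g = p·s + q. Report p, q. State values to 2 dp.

Normal-equation sums: Σs·s = 299, Σs = 31, Σ1 = 4.
Right-hand side: Σs·g = -436, Σg = -44.
So MᵀM·[p, q]ᵀ = Mᵀg: [[299, 31]; [31, 4]]·[p, q]ᵀ = [-436, -44]ᵀ.
Determinant 299·4 − 31² = 235.
p = ((-436)·4 − 31·(-44))/235 = -76/47; q = (299·(-44) − 31·(-436))/235 = 72/47.

p = -1.62, q = 1.53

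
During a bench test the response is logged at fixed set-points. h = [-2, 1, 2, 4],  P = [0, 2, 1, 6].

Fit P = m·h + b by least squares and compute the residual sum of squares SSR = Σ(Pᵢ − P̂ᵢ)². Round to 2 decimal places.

SSR = 5.79

Compute the Gram sums: Σh·h = 25, Σh = 5, Σ1 = 4.
Moment sums: Σh·P = 28, ΣP = 9.
So XᵀX·[m, b]ᵀ = XᵀP: [[25, 5]; [5, 4]]·[m, b]ᵀ = [28, 9]ᵀ.
Eliminating b: 4·(row 1) − 5·(row 2) gives 75·m = 4·28 − 5·9 = 67, so m = 67/75.
Then b = (9 − 5·(67/75))/4 = 17/15.
Residuals: 49/75, -2/75, -48/25, 97/75; SSR = 434/75.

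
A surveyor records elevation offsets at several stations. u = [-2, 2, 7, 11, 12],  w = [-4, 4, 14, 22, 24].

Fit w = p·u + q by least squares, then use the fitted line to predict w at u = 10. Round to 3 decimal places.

ŵ = 20.000

From the data, Σu·u = 322, Σu = 30, Σ1 = 5.
And Σu·w = 644, Σw = 60.
So MᵀM·[p, q]ᵀ = Mᵀw: [[322, 30]; [30, 5]]·[p, q]ᵀ = [644, 60]ᵀ.
Eliminating q: 5·(row 1) − 30·(row 2) gives 710·p = 5·644 − 30·60 = 1420, so p = 2.
Then q = (60 − 30·2)/5 = 0.
At u = 10: ŵ = (2)·(10) + (0)·(1) = 20.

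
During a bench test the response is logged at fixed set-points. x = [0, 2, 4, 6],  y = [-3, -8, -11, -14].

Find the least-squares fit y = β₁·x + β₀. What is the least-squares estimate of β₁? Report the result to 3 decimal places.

Forming AᵀA = [[56, 12]; [12, 4]] and Aᵀy = [-144, -36]ᵀ gives AᵀA·[β₁, β₀]ᵀ = Aᵀy.
det = 56·4 − 12² = 80.
β₁ = ((-144)·4 − 12·(-36))/80 = -9/5; β₀ = (56·(-36) − 12·(-144))/80 = -18/5.

β₁ = -1.800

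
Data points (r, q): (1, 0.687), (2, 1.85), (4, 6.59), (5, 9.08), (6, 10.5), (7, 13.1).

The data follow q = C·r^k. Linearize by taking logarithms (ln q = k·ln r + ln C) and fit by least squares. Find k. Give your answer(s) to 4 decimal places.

With ln qᵢ as the transformed response and ln rᵢ as the regressor:
AᵀA = [[11.9895, 7.4265]; [7.4265, 6]], rhs = [15.8101, 9.2554]ᵀ  (here Σln r = 7.4265, Σ(ln r)² = 11.9895, Σln q = 9.2554, Σln r·ln q = 15.8101).
Slope k = (n·Σln r·ln q − Σln r·Σln q)/(n·Σ(ln r)² − (Σln r)²) = (6·15.8101 − 7.4265·9.2554)/16.7835 = 1.55658; ln C = (Σln q − k·Σln r)/n = -0.38410.

k = 1.5566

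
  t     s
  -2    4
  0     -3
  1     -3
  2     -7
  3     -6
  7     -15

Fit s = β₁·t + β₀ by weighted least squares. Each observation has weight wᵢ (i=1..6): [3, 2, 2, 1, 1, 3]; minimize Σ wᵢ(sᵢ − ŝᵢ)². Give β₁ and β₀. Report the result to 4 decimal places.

β₁ = -2.0249, β₀ = -1.1209

The normal equations are: 174·β₁ + 22·β₀ = -377;  22·β₁ + 12·β₀ = -58.
Eliminating β₀: 12·(row 1) − 22·(row 2) gives 1604·β₁ = 12·(-377) − 22·(-58) = -3248, so β₁ = -812/401.
Then β₀ = ((-58) − 22·(-812/401))/12 = -899/802.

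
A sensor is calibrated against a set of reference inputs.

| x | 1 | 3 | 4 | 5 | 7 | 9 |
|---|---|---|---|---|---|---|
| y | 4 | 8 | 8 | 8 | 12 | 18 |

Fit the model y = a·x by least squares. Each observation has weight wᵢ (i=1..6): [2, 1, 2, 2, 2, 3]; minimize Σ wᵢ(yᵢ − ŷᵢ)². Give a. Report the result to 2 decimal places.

With design matrix M, MᵀWM = [[434]] and MᵀWy = [830]ᵀ.
Hence a = 830 / 434 ≈ 1.91244.

a = 1.91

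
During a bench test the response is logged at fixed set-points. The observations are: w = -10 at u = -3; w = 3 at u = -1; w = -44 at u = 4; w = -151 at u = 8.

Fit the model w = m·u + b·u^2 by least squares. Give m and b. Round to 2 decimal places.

m = -2.91, b = -2.00

Forming MᵀM = [[90, 548]; [548, 4434]] and Mᵀw = [-1357, -10455]ᵀ gives MᵀM·[m, b]ᵀ = Mᵀw.
Eliminating b: 4434·(row 1) − 548·(row 2) gives 98756·m = 4434·(-1357) − 548·(-10455) = -287598, so m = -143799/49378.
Then b = ((-10455) − 548·(-143799/49378))/4434 = -98657/49378.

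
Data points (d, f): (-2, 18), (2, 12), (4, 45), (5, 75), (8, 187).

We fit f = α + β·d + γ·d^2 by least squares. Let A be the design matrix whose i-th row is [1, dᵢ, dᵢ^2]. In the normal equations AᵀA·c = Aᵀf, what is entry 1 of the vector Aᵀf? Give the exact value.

337

Entry 1 ↔ basis 1, so (Aᵀf)_{1} = Σᵢ fᵢ = (1)·(18) + (1)·(12) + (1)·(45) + (1)·(75) + (1)·(187) = 337.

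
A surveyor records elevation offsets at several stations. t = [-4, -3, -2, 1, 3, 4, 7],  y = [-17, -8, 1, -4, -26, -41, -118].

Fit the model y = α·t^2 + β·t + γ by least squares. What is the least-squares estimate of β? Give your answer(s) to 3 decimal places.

β = -3.108

The normal equations are: 3092·α + 336·β + 104·γ = -7016;  336·α + 104·β + 6·γ = -982;  104·α + 6·β + 7·γ = -213.
Row-reducing yields α = -80236/40241, β = -125059/40241, γ = 74795/40241.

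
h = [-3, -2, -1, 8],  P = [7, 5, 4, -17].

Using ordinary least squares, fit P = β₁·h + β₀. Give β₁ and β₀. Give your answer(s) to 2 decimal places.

β₁ = -2.21, β₀ = 0.86

Compute the Gram sums: Σh·h = 78, Σh = 2, Σ1 = 4.
Right-hand side: Σh·P = -171, ΣP = -1.
Normal equations: [[78, 2]; [2, 4]]·[β₁, β₀]ᵀ = [-171, -1]ᵀ.
det = 78·4 − 2² = 308.
β₁ = ((-171)·4 − 2·(-1))/308 = -31/14; β₀ = (78·(-1) − 2·(-171))/308 = 6/7.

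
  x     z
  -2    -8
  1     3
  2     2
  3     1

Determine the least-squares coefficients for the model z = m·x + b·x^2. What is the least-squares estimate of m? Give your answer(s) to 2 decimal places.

m = 2.60

The normal system AᵀA·[m, b]ᵀ = Aᵀz is [[18, 28]; [28, 114]]·[m, b]ᵀ = [26, -12]ᵀ.
Δ = 18·114 − 28² = 1268.
m = (26·114 − 28·(-12))/1268 = 825/317; b = (18·(-12) − 28·26)/1268 = -236/317.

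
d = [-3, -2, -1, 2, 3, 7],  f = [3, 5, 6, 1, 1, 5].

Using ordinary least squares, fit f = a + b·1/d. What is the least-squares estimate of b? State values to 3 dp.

b = -3.057

Compute the Gram sums: Σ1 = 6, Σ1/d = -6/7, Σ1/d·1/d = 1537/882.
Moment sums: Σf = 21, Σ1/d·f = -167/21.
AᵀA·[a, b]ᵀ = Aᵀf becomes [[6, -6/7]; [-6/7, 1537/882]]·[a, b]ᵀ = [21, -167/21]ᵀ.
Eliminating b: (1537/882)·(row 1) − (-6/7)·(row 2) gives (1429/147)·a = (1537/882)·21 − (-6/7)·(-167/21) = 8755/294, so a = 8755/2858.
Then b = ((-167/21) − (-6/7)·(8755/2858))/(1537/882) = -4368/1429.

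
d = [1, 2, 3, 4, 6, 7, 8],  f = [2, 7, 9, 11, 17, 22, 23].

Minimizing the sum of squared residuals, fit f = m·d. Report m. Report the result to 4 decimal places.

m = 2.9441

From the data, Σd·d = 179.
For Xᵀf: Σd·f = 527.
So XᵀX·[m]ᵀ = Xᵀf: [[179]]·[m]ᵀ = [527]ᵀ.
m = 527/179 = 2.94413.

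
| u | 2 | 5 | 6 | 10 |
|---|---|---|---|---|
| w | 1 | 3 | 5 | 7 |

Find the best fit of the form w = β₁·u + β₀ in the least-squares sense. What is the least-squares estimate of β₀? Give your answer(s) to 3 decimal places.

β₀ = -0.389

Compute the Gram sums: Σu·u = 165, Σu = 23, Σ1 = 4.
For Aᵀw: Σu·w = 117, Σw = 16.
AᵀA·[β₁, β₀]ᵀ = Aᵀw becomes [[165, 23]; [23, 4]]·[β₁, β₀]ᵀ = [117, 16]ᵀ.
Determinant 165·4 − 23² = 131.
β₁ = (117·4 − 23·16)/131 = 100/131; β₀ = (165·16 − 23·117)/131 = -51/131.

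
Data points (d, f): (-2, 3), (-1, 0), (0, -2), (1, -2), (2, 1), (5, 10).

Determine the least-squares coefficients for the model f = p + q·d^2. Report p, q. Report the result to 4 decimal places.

p = -0.9711, q = 0.4522

The normal system MᵀM·[p, q]ᵀ = Mᵀf is [[6, 35]; [35, 659]]·[p, q]ᵀ = [10, 264]ᵀ.
Eliminating q: 659·(row 1) − 35·(row 2) gives 2729·p = 659·10 − 35·264 = -2650, so p = -2650/2729.
Then q = (264 − 35·(-2650/2729))/659 = 1234/2729.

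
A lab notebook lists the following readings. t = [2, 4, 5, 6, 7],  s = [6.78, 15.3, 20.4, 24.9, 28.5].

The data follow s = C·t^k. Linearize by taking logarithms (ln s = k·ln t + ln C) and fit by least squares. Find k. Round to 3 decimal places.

Taking logs, ln s = k·ln t + ln C, so regress ln s on ln t.
AᵀA = [[11.9895, 7.4265]; [7.4265, 5]], rhs = [22.2405, 14.2221]ᵀ  (here Σln t = 7.4265, Σ(ln t)² = 11.9895, Σln s = 14.2221, Σln t·ln s = 22.2405).
Solving (det = 4.7940): k = 1.16416, ln C = 1.11529.

k = 1.164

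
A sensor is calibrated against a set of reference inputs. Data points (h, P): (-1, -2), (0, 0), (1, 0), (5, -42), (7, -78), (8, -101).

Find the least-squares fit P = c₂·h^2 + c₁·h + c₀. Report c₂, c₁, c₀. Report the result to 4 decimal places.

The normal equations are: 7124·c₂ + 980·c₁ + 140·c₀ = -11338;  980·c₂ + 140·c₁ + 20·c₀ = -1562;  140·c₂ + 20·c₁ + 6·c₀ = -223.
Row-reducing yields c₂ = -101/66, c₁ = -149/330, c₀ = 1/22.

c₂ = -1.5303, c₁ = -0.4515, c₀ = 0.0455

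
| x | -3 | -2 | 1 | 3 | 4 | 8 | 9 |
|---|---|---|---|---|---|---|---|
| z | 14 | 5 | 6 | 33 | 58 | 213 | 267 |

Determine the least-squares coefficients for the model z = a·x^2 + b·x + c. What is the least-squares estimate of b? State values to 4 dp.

Forming MᵀM = [[11092, 1298, 184]; [1298, 184, 20]; [184, 20, 7]] and Mᵀz = [36636, 4392, 596]ᵀ gives MᵀM·[a, b, c]ᵀ = Mᵀz.
Row-reducing yields a = 340300/114987, b = 121942/38329, c = -199924/114987.

b = 3.1815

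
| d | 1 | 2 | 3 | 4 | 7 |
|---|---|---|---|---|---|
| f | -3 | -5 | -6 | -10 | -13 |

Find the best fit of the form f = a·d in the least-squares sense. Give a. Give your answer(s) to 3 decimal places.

XᵀX·[a]ᵀ = Xᵀf reads: 79·a = -162.
Hence a = -162 / 79 ≈ -2.05063.

a = -2.051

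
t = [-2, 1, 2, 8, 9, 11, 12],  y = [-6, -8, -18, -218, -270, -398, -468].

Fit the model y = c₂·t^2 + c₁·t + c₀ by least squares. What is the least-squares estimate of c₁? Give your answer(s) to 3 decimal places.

c₁ = -3.228

Sums needed: Σt^2·t^2 = 46067, Σt^2·t = 4301, Σt^2 = 419, Σt·t = 419, Σt = 41, Σ1 = 7.
For Mᵀy: Σt^2·y = -151476, Σt·y = -14200, Σy = -1386.
Normal equations: [[46067, 4301, 419]; [4301, 419, 41]; [419, 41, 7]]·[c₂, c₁, c₀]ᵀ = [-151476, -14200, -1386]ᵀ.
Inverting the 3×3 Gram matrix, [c₂, c₁, c₀]ᵀ = [-893929/299922, -968183/299922, -34289/49987]ᵀ.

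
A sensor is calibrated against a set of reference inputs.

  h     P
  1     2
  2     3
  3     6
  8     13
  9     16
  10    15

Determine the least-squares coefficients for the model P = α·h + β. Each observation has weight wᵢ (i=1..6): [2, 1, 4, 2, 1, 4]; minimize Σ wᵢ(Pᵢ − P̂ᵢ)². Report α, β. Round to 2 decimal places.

The normal equations are: 651·α + 81·β = 1034;  81·α + 14·β = 133.
(Σwᵢ·h·h = 651, Σwᵢ·h = 81, Σwᵢ·1 = 14, Σwᵢ·h·P = 1034, Σwᵢ·P = 133.)
det = 651·14 − 81² = 2553.
α = (1034·14 − 81·133)/2553 = 161/111; β = (651·133 − 81·1034)/2553 = 41/37.

α = 1.45, β = 1.11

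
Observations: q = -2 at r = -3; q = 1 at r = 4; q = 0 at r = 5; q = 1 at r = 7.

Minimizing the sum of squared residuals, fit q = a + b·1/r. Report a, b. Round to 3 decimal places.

a = -0.317, b = 4.879

From the data, Σ1 = 4, Σ1/r = 109/420, Σ1/r·1/r = 41281/176400.
Moment sums: Σq = 0, Σ1/r·q = 89/84.
XᵀX·[a, b]ᵀ = Xᵀq becomes [[4, 109/420]; [109/420, 41281/176400]]·[a, b]ᵀ = [0, 89/84]ᵀ.
Eliminating b: (41281/176400)·(row 1) − (109/420)·(row 2) gives (17027/19600)·a = (41281/176400)·0 − (109/420)·(89/84) = -9701/35280, so a = -48505/153243.
Then b = ((89/84) − (109/420)·(-48505/153243))/(41281/176400) = 249200/51081.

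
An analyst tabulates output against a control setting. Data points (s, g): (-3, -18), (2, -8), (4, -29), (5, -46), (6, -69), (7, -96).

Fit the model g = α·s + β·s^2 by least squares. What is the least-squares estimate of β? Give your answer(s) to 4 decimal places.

Setting ∂/∂α … = 0 gives: 139·α + 729·β = -1394;  729·α + 4675·β = -8996.
(Σs·s = 139, Σs·s^2 = 729, Σs^2·s^2 = 4675, Σs·g = -1394, Σs^2·g = -8996.)
Δ = 139·4675 − 729² = 118384.
α = ((-1394)·4675 − 729·(-8996))/118384 = 20567/59192; β = (139·(-8996) − 729·(-1394))/118384 = -117109/59192.

β = -1.9785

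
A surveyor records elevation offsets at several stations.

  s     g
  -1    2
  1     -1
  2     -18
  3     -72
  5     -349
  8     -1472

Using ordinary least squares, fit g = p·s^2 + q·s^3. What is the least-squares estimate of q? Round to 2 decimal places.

q = -3.01

Compute the Gram sums: Σs^2·s^2 = 4820, Σs^2·s^3 = 36168, Σs^3·s^3 = 278564.
Right-hand side: Σs^2·g = -103652, Σs^3·g = -799380.
MᵀM·[p, q]ᵀ = Mᵀg becomes [[4820, 36168]; [36168, 278564]]·[p, q]ᵀ = [-103652, -799380]ᵀ.
Determinant 4820·278564 − 36168² = 34554256.
p = ((-103652)·278564 − 36168·(-799380))/34554256 = 217387/196331; q = (4820·(-799380) − 36168·(-103652))/34554256 = -6507879/2159641.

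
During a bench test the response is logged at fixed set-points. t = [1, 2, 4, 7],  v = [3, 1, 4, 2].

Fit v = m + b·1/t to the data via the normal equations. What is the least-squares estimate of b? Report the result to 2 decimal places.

b = 0.12

Normal-equation sums: Σ1 = 4, Σ1/t = 53/28, Σ1/t·1/t = 1045/784.
Moment sums: Σv = 10, Σ1/t·v = 67/14.
det = 4·(1045/784) − (53/28)² = 1371/784.
m = (10·(1045/784) − (53/28)·(67/14))/(1371/784) = 1116/457; b = (4·(67/14) − (53/28)·10)/(1371/784) = 56/457.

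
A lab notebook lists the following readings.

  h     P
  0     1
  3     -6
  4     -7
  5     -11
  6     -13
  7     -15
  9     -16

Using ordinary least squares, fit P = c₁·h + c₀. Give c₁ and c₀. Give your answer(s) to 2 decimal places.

c₁ = -2.02, c₀ = 0.22

Forming XᵀX = [[216, 34]; [34, 7]] and XᵀP = [-428, -67]ᵀ gives XᵀX·[c₁, c₀]ᵀ = XᵀP.
Eliminating c₀: 7·(row 1) − 34·(row 2) gives 356·c₁ = 7·(-428) − 34·(-67) = -718, so c₁ = -359/178.
Then c₀ = ((-67) − 34·(-359/178))/7 = 20/89.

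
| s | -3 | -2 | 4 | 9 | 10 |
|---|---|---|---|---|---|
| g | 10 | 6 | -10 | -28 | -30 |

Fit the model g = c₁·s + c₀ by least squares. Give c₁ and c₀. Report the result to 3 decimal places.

Sums needed: Σs·s = 210, Σs = 18, Σ1 = 5.
Moment sums: Σs·g = -634, Σg = -52.
Eliminating c₀: 5·(row 1) − 18·(row 2) gives 726·c₁ = 5·(-634) − 18·(-52) = -2234, so c₁ = -1117/363.
Then c₀ = ((-52) − 18·(-1117/363))/5 = 82/121.

c₁ = -3.077, c₀ = 0.678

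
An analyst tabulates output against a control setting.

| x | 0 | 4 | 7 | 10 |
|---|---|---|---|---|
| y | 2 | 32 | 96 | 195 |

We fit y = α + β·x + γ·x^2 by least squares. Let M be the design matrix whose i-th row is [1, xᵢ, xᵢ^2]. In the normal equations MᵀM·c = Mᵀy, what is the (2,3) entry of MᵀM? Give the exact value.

1407

Row 2 ↔ basis x, column 3 ↔ basis x^2, so (MᵀM)_{2,3} = Σᵢ (x)·(x^2) = (0)·(0) + (4)·(16) + (7)·(49) + (10)·(100) = 1407.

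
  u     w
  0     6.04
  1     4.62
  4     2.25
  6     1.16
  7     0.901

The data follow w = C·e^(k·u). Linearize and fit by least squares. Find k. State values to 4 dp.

Taking logs, ln w = k·u + ln C, so regress ln w on u.
AᵀA = [[102.0000, 18.0000]; [18.0000, 5]], rhs = [4.9349, 4.1839]ᵀ  (here Σu = 18.0000, Σ(u)² = 102.0000, Σln w = 4.1839, Σu·ln w = 4.9349).
Solving (det = 186.0000): k = -0.27224, ln C = 1.81683.

k = -0.2722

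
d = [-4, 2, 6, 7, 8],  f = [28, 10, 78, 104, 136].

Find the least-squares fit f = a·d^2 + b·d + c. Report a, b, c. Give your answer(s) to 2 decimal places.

Compute the Gram sums: Σd^2·d^2 = 8065, Σd^2·d = 1015, Σd^2 = 169, Σd·d = 169, Σd = 19, Σ1 = 5.
And Σd^2·f = 17096, Σd·f = 2192, Σf = 356.
Solving the 3×3 system (Gaussian elimination) gives a = 18465/9247, b = 9053/9247, c = -132/9247.

a = 2.00, b = 0.98, c = -0.01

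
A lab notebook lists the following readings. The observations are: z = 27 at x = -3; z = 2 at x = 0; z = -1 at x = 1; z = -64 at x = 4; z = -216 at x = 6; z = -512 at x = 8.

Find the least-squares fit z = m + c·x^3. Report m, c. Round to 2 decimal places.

m = 0.48, c = -1.00

From the data, Σ1 = 6, Σx^3 = 766, Σx^3·x^3 = 313626.
Right-hand side: Σz = -764, Σx^3·z = -313626.
Determinant 6·313626 − 766² = 1295000.
m = ((-764)·313626 − 766·(-313626))/1295000 = 156813/323750; c = (6·(-313626) − 766·(-764))/1295000 = -324133/323750.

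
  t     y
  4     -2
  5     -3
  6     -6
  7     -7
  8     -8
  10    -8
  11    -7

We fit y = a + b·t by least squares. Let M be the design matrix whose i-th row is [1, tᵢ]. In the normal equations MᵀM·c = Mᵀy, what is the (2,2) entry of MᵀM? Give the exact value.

Row 2 ↔ basis t, column 2 ↔ basis t, so (MᵀM)_{2,2} = Σᵢ (t)·(t) = (4)·(4) + (5)·(5) + (6)·(6) + (7)·(7) + (8)·(8) + (10)·(10) + (11)·(11) = 411.

411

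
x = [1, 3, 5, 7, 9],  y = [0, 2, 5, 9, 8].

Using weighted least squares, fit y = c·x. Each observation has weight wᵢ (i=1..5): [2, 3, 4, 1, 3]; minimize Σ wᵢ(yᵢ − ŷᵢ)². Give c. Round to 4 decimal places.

Compute the Gram sums: Σwᵢ·x·x = 421.
Moment sums: Σwᵢ·x·y = 397.
AᵀWA·[c]ᵀ = AᵀWy becomes [[421]]·[c]ᵀ = [397]ᵀ.
c = 397/421 = 0.942993.

c = 0.9430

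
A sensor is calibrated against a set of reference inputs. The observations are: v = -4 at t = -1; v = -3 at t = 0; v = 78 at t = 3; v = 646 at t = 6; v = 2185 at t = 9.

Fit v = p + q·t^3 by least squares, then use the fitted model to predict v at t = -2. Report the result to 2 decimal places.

Setting ∂/∂p … = 0 gives: 5·p + 971·q = 2902;  971·p + 578827·q = 1734511.
(Σ1 = 5, Σt^3 = 971, Σt^3·t^3 = 578827, Σv = 2902, Σt^3·v = 1734511.)
Δ = 5·578827 − 971² = 1951294.
p = (2902·578827 − 971·1734511)/1951294 = -4454227/1951294; q = (5·1734511 − 971·2902)/1951294 = 5854713/1951294.
At t = -2: v̂ = (-4454227/1951294)·(1) + (5854713/1951294)·(-8) = -51291931/1951294.

v̂ = -26.29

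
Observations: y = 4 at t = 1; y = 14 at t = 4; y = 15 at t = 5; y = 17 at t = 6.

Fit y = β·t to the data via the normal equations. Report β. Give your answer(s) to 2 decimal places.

β = 3.04

The normal equations are: 78·β = 237.
(Σt·t = 78, Σt·y = 237.)
Hence β = 237 / 78 ≈ 3.03846.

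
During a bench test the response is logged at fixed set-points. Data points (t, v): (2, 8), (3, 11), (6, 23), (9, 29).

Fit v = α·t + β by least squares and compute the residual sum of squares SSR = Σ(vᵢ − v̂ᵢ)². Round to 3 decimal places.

SSR = 6.450

Normal-equation sums: Σt·t = 130, Σt = 20, Σ1 = 4.
Moment sums: Σt·v = 448, Σv = 71.
So AᵀA·[α, β]ᵀ = Aᵀv: [[130, 20]; [20, 4]]·[α, β]ᵀ = [448, 71]ᵀ.
det = 130·4 − 20² = 120.
α = (448·4 − 20·71)/120 = 31/10; β = (130·71 − 20·448)/120 = 9/4.
Residuals: -9/20, -11/20, 43/20, -23/20; SSR = 129/20.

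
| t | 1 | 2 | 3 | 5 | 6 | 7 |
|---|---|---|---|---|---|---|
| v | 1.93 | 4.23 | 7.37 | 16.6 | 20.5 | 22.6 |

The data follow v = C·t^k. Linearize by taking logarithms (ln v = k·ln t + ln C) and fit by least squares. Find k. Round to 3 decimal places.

k = 1.321

With ln vᵢ as the transformed response and ln tᵢ as the regressor:
AᵀA = [[11.2747, 7.1389]; [7.1389, 6]], rhs = [19.1947, 13.0449]ᵀ  (here Σln t = 7.1389, Σ(ln t)² = 11.2747, Σln v = 13.0449, Σln t·ln v = 19.1947).
Δ = 11.2747·6 − (7.1389)² = 16.6845; k = (19.1947·6 − 7.1389·13.0449)/16.6845 = 1.32113, ln C = (11.2747·13.0449 − 7.1389·19.1947)/16.6845 = 0.60226.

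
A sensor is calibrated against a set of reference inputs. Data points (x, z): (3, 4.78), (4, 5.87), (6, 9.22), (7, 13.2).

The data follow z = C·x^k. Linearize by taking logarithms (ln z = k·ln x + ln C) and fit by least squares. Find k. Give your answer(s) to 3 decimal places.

Let Y = ln z. Fitting Y = k·ln x + ln C by least squares:
XᵀX = [[10.1257, 6.2226]; [6.2226, 4]], rhs = [13.1733, 8.1359]ᵀ  (here Σln x = 6.2226, Σ(ln x)² = 10.1257, Σln z = 8.1359, Σln x·ln z = 13.1733).
Δ = 10.1257·4 − (6.2226)² = 1.7825; k = (13.1733·4 − 6.2226·8.1359)/1.7825 = 1.15963, ln C = (10.1257·8.1359 − 6.2226·13.1733)/1.7825 = 0.23000.

k = 1.160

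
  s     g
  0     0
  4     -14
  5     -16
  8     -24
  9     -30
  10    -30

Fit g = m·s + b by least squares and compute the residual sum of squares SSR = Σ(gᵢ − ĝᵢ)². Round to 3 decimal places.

The normal system MᵀM·[m, b]ᵀ = Mᵀg is [[286, 36]; [36, 6]]·[m, b]ᵀ = [-898, -114]ᵀ.
det = 286·6 − 36² = 420.
m = ((-898)·6 − 36·(-114))/420 = -107/35; b = (286·(-114) − 36·(-898))/420 = -23/35.
Residuals: 23/35, -39/35, -2/35, 39/35, -64/35, 43/35; SSR = 272/35.

SSR = 7.771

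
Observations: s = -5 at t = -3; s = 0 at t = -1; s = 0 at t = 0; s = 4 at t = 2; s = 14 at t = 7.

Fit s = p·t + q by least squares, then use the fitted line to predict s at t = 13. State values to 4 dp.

Entries of AᵀA: Σt·t = 63, Σt = 5, Σ1 = 5.
And Σt·s = 121, Σs = 13.
So AᵀA·[p, q]ᵀ = Aᵀs: [[63, 5]; [5, 5]]·[p, q]ᵀ = [121, 13]ᵀ.
Eliminating q: 5·(row 1) − 5·(row 2) gives 290·p = 5·121 − 5·13 = 540, so p = 54/29.
Then q = (13 − 5·(54/29))/5 = 107/145.
At t = 13: ŝ = (54/29)·(13) + (107/145)·(1) = 3617/145.

ŝ = 24.9448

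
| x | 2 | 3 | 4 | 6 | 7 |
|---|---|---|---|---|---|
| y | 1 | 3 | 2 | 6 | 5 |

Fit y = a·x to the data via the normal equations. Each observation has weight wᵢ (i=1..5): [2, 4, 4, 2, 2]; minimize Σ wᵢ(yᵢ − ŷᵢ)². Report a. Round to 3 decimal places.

a = 0.770

From the data, Σwᵢ·x·x = 278.
And Σwᵢ·x·y = 214.
Normal equations: [[278]]·[a]ᵀ = [214]ᵀ.
a = 214/278 = 0.769784.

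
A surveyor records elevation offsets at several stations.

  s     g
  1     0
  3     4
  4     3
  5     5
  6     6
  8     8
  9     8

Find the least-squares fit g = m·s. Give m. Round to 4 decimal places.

Compute the Gram sums: Σs·s = 232.
Right-hand side: Σs·g = 221.
m = 221/232 = 0.952586.

m = 0.9526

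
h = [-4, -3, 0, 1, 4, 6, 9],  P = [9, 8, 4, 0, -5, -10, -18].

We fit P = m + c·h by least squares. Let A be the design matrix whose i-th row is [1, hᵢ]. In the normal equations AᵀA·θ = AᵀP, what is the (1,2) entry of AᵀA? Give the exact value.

Row 1 ↔ basis 1, column 2 ↔ basis h, so (AᵀA)_{1,2} = Σᵢ h = (1)·(-4) + (1)·(-3) + (1)·(0) + (1)·(1) + (1)·(4) + (1)·(6) + (1)·(9) = 13.

13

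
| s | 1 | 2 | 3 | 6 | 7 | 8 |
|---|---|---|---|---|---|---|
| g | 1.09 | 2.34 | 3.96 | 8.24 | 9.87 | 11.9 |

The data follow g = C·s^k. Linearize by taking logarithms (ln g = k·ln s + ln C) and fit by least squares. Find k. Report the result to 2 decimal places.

With ln gᵢ as the transformed response and ln sᵢ as the regressor:
Σln s = 7.6089, Σ(ln s)² = 13.0084, Σln g = 9.1876, Σln s·ln g = 15.4850.
Equations: 13.0084·k + 7.6089·ln C = 15.4850;  7.6089·k + 6·ln C = 9.1876.
Solving (det = 20.1558): k = 1.14126, ln C = 0.08399.

k = 1.14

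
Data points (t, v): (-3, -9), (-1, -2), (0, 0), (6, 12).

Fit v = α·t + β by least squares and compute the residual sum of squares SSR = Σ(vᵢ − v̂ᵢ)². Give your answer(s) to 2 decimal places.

Entries of MᵀM: Σt·t = 46, Σt = 2, Σ1 = 4.
And Σt·v = 101, Σv = 1.
Eliminating β: 4·(row 1) − 2·(row 2) gives 180·α = 4·101 − 2·1 = 402, so α = 67/30.
Then β = (1 − 2·(67/30))/4 = -13/15.
Residuals: -43/30, 11/10, 13/15, -8/15; SSR = 43/10.

SSR = 4.30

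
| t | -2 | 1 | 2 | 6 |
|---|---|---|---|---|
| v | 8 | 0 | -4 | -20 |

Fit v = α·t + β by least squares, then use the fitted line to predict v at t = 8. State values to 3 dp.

The normal system AᵀA·[α, β]ᵀ = Aᵀv is [[45, 7]; [7, 4]]·[α, β]ᵀ = [-144, -16]ᵀ.
Determinant 45·4 − 7² = 131.
α = ((-144)·4 − 7·(-16))/131 = -464/131; β = (45·(-16) − 7·(-144))/131 = 288/131.
At t = 8: v̂ = (-464/131)·(8) + (288/131)·(1) = -3424/131.

v̂ = -26.137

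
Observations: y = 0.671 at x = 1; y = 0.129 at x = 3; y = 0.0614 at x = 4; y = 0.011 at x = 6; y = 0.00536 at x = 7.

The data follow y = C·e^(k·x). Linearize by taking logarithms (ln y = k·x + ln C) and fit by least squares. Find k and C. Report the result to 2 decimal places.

k = -0.81, C = 1.50

Let Y = ln y. Fitting Y = k·x + ln C by least squares:
XᵀX = [[111.0000, 21.0000]; [21.0000, 5]], rhs = [-81.3649, -14.9759]ᵀ  (here Σx = 21.0000, Σ(x)² = 111.0000, Σln y = -14.9759, Σx·ln y = -81.3649).
Slope k = (n·Σx·ln y − Σx·Σln y)/(n·Σ(x)² − (Σx)²) = (5·-81.3649 − 21.0000·-14.9759)/114.0000 = -0.80991; ln C = (Σln y − k·Σx)/n = 0.40645, so C = exp(0.40645) = 1.50147.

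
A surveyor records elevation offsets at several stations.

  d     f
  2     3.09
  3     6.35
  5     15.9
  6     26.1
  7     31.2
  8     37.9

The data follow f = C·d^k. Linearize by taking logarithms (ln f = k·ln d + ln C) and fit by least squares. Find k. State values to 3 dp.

k = 1.851

Linearized form: ln f = k·ln d + ln C. From the 6 transformed points,
Σln d = 9.2183, Σ(ln d)² = 15.5987, Σln f = 16.0802, Σln d·ln f = 27.3630.
Normal system: [[15.5987, 9.2183]; [9.2183, 6]]·[k, ln C]ᵀ = [27.3630, 16.0802]ᵀ.
Slope k = (n·Σln d·ln f − Σln d·Σln f)/(n·Σ(ln d)² − (Σln d)²) = (6·27.3630 − 9.2183·16.0802)/8.6152 = 1.85080; ln C = (Σln f − k·Σln d)/n = -0.16350.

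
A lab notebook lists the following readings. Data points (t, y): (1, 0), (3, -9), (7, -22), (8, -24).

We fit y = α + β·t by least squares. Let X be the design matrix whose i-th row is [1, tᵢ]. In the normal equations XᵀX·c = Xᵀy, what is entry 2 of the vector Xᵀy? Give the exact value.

-373

Entry 2 ↔ basis t, so (Xᵀy)_{2} = Σᵢ (t)·yᵢ = (1)·(0) + (3)·(-9) + (7)·(-22) + (8)·(-24) = -373.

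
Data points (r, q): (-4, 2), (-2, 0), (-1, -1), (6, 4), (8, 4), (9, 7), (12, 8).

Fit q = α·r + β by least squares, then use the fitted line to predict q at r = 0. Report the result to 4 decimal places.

From the data, Σr·r = 346, Σr = 28, Σ1 = 7.
And Σr·q = 208, Σq = 24.
Determinant 346·7 − 28² = 1638.
α = (208·7 − 28·24)/1638 = 56/117; β = (346·24 − 28·208)/1638 = 1240/819.
At r = 0: q̂ = (56/117)·(0) + (1240/819)·(1) = 1240/819.

q̂ = 1.5140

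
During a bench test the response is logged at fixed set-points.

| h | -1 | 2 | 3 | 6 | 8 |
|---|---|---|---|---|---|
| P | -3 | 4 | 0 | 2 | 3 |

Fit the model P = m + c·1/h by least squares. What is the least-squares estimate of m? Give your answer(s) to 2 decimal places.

Forming MᵀM = [[5, 1/8]; [1/8, 809/576]] and MᵀP = [6, 137/24]ᵀ gives MᵀM·[m, c]ᵀ = MᵀP.
det = 5·(809/576) − (1/8)² = 1009/144.
m = (6·(809/576) − (1/8)·(137/24))/(1009/144) = 4443/4036; c = (5·(137/24) − (1/8)·6)/(1009/144) = 4002/1009.

m = 1.10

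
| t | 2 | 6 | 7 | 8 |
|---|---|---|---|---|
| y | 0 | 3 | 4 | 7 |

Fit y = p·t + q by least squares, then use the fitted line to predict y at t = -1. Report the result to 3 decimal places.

ŷ = -3.494

Setting ∂/∂p … = 0 gives: 153·p + 23·q = 102;  23·p + 4·q = 14.
(Σt·t = 153, Σt = 23, Σ1 = 4, Σt·y = 102, Σy = 14.)
Eliminating q: 4·(row 1) − 23·(row 2) gives 83·p = 4·102 − 23·14 = 86, so p = 86/83.
Then q = (14 − 23·(86/83))/4 = -204/83.
At t = -1: ŷ = (86/83)·(-1) + (-204/83)·(1) = -290/83.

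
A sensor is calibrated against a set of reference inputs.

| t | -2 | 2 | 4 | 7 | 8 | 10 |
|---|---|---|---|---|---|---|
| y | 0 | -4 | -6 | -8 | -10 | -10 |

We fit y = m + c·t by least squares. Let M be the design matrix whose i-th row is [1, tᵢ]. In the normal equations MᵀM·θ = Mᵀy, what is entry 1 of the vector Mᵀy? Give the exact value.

Entry 1 ↔ basis 1, so (Mᵀy)_{1} = Σᵢ yᵢ = (1)·(0) + (1)·(-4) + (1)·(-6) + (1)·(-8) + (1)·(-10) + (1)·(-10) = -38.

-38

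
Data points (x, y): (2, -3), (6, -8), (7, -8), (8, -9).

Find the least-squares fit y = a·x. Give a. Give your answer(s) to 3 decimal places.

Entries of AᵀA: Σx·x = 153.
For Aᵀy: Σx·y = -182.
AᵀA·[a]ᵀ = Aᵀy becomes [[153]]·[a]ᵀ = [-182]ᵀ.
a = (-182)/153 = -1.18954.

a = -1.190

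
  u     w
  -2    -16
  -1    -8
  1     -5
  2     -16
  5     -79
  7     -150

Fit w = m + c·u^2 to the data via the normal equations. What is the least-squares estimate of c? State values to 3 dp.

The normal equations are: 6·m + 84·c = -274;  84·m + 3060·c = -9466.
Eliminating c: 3060·(row 1) − 84·(row 2) gives 11304·m = 3060·(-274) − 84·(-9466) = -43296, so m = -1804/471.
Then c = ((-9466) − 84·(-1804/471))/3060 = -2815/942.

c = -2.988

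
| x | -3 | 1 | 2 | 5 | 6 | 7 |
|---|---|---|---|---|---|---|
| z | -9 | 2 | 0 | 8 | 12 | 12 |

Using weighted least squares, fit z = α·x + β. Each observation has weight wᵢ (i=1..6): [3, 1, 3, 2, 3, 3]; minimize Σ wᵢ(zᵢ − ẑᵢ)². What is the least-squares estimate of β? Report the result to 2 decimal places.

β = -2.67

Setting ∂/∂α … = 0 gives: 345·α + 47·β = 631;  47·α + 15·β = 63.
Determinant 345·15 − 47² = 2966.
α = (631·15 − 47·63)/2966 = 3252/1483; β = (345·63 − 47·631)/2966 = -3961/1483.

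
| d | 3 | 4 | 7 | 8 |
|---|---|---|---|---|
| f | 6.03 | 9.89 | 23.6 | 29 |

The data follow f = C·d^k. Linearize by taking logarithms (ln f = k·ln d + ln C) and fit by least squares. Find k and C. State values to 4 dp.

k = 1.5923, C = 1.0646

With ln fᵢ as the transformed response and ln dᵢ as the regressor:
Σln d = 6.5103, Σ(ln d)² = 11.2394, Σln f = 10.6168, Σln d·ln f = 18.3043.
Equations: 11.2394·k + 6.5103·ln C = 18.3043;  6.5103·k + 4·ln C = 10.6168.
Δ = 11.2394·4 − (6.5103)² = 2.5742; k = (18.3043·4 − 6.5103·10.6168)/2.5742 = 1.59229, ln C = (11.2394·10.6168 − 6.5103·18.3043)/2.5742 = 0.06264, so C = exp(0.06264) = 1.06465.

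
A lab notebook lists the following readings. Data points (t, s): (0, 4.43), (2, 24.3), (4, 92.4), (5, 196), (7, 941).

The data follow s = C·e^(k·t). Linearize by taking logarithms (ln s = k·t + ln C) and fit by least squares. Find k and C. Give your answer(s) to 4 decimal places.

k = 0.7540, C = 4.7193

With ln sᵢ as the transformed response and tᵢ as the regressor:
Σt = 18.0000, Σ(t)² = 94.0000, Σln s = 21.3301, Σt·ln s = 98.8046.
Normal system: [[94.0000, 18.0000]; [18.0000, 5]]·[k, ln C]ᵀ = [98.8046, 21.3301]ᵀ.
Slope k = (n·Σt·ln s − Σt·Σln s)/(n·Σ(t)² − (Σt)²) = (5·98.8046 − 18.0000·21.3301)/146.0000 = 0.75399; ln C = (Σln s − k·Σt)/n = 1.55166, so C = exp(1.55166) = 4.71929.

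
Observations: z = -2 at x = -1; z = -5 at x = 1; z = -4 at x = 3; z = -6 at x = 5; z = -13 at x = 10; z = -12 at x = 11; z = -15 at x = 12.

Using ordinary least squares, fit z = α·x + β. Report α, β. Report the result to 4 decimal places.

Sums needed: Σx·x = 401, Σx = 41, Σ1 = 7.
Right-hand side: Σx·z = -487, Σz = -57.
AᵀA·[α, β]ᵀ = Aᵀz becomes [[401, 41]; [41, 7]]·[α, β]ᵀ = [-487, -57]ᵀ.
det = 401·7 − 41² = 1126.
α = ((-487)·7 − 41·(-57))/1126 = -536/563; β = (401·(-57) − 41·(-487))/1126 = -1445/563.

α = -0.9520, β = -2.5666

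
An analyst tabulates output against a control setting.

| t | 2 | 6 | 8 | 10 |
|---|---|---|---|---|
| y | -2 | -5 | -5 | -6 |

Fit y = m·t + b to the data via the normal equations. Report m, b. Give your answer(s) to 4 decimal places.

m = -0.4857, b = -1.3429

Entries of XᵀX: Σt·t = 204, Σt = 26, Σ1 = 4.
For Xᵀy: Σt·y = -134, Σy = -18.
XᵀX·[m, b]ᵀ = Xᵀy becomes [[204, 26]; [26, 4]]·[m, b]ᵀ = [-134, -18]ᵀ.
Δ = 204·4 − 26² = 140.
m = ((-134)·4 − 26·(-18))/140 = -17/35; b = (204·(-18) − 26·(-134))/140 = -47/35.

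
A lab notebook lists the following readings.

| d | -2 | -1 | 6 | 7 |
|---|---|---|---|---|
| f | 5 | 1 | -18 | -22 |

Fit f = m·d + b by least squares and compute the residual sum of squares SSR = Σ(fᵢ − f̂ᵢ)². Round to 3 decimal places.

SSR = 1.246

Sums needed: Σd·d = 90, Σd = 10, Σ1 = 4.
And Σd·f = -273, Σf = -34.
XᵀX·[m, b]ᵀ = Xᵀf becomes [[90, 10]; [10, 4]]·[m, b]ᵀ = [-273, -34]ᵀ.
Eliminating b: 4·(row 1) − 10·(row 2) gives 260·m = 4·(-273) − 10·(-34) = -752, so m = -188/65.
Then b = ((-34) − 10·(-188/65))/4 = -33/26.
Residuals: 63/130, -81/130, 81/130, -63/130; SSR = 81/65.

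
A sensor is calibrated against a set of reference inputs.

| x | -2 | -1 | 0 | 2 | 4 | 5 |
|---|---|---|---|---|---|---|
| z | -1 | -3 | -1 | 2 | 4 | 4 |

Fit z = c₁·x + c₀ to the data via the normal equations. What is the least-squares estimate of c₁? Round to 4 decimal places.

Sums needed: Σx·x = 50, Σx = 8, Σ1 = 6.
Moment sums: Σx·z = 45, Σz = 5.
MᵀM·[c₁, c₀]ᵀ = Mᵀz becomes [[50, 8]; [8, 6]]·[c₁, c₀]ᵀ = [45, 5]ᵀ.
Determinant 50·6 − 8² = 236.
c₁ = (45·6 − 8·5)/236 = 115/118; c₀ = (50·5 − 8·45)/236 = -55/118.

c₁ = 0.9746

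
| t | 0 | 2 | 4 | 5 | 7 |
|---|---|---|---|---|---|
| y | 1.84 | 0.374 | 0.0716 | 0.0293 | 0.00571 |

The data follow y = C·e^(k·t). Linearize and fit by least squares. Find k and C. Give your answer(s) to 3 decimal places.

k = -0.828, C = 1.897

Linearized form: ln y = k·t + ln C. From the 5 transformed points,
Sums: Σt = 18.0000, Σ(t)² = 94.0000, Σln y = -11.7061, Σt·ln y = -66.3232.
Normal system: [[94.0000, 18.0000]; [18.0000, 5]]·[k, ln C]ᵀ = [-66.3232, -11.7061]ᵀ.
Slope k = (n·Σt·ln y − Σt·Σln y)/(n·Σ(t)² − (Σt)²) = (5·-66.3232 − 18.0000·-11.7061)/146.0000 = -0.82813; ln C = (Σln y − k·Σt)/n = 0.64003, so C = exp(0.64003) = 1.89655.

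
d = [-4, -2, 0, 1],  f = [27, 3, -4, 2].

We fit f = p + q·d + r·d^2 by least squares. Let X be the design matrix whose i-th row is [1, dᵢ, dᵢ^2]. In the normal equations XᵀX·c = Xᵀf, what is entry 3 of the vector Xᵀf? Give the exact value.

Entry 3 ↔ basis d^2, so (Xᵀf)_{3} = Σᵢ (d^2)·fᵢ = (16)·(27) + (4)·(3) + (0)·(-4) + (1)·(2) = 446.

446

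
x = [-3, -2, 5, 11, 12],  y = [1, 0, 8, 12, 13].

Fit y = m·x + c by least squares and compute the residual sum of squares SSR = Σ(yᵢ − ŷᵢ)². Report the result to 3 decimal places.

SSR = 2.652

With design matrix M, MᵀM = [[303, 23]; [23, 5]] and Mᵀy = [325, 34]ᵀ.
Δ = 303·5 − 23² = 986.
m = (325·5 − 23·34)/986 = 843/986; c = (303·34 − 23·325)/986 = 2827/986.
Residuals: 344/493, -1141/986, 423/493, -134/493, -125/986; SSR = 2615/986.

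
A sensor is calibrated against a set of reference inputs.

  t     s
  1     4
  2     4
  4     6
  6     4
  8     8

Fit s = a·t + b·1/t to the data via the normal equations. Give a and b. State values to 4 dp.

a = 0.8794, b = 3.5176

Forming XᵀX = [[121, 5]; [5, 781/576]] and Xᵀs = [124, 55/6]ᵀ gives XᵀX·[a, b]ᵀ = Xᵀs.
Eliminating b: (781/576)·(row 1) − 5·(row 2) gives (80101/576)·a = (781/576)·124 − 5·(55/6) = 17611/144, so a = 70444/80101.
Then b = ((55/6) − 5·(70444/80101))/(781/576) = 281760/80101.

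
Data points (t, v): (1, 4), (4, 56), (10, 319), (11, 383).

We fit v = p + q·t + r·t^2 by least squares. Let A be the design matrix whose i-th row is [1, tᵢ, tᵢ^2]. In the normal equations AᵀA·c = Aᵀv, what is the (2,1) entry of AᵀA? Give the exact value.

26

Row 2 ↔ basis t, column 1 ↔ basis 1, so (AᵀA)_{2,1} = Σᵢ t = (1)·(1) + (4)·(1) + (10)·(1) + (11)·(1) = 26.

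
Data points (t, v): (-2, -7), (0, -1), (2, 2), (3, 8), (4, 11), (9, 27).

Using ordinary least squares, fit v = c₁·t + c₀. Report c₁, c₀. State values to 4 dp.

c₁ = 3.1168, c₀ = -1.6449

With design matrix X, XᵀX = [[114, 16]; [16, 6]] and Xᵀv = [329, 40]ᵀ.
Eliminating c₀: 6·(row 1) − 16·(row 2) gives 428·c₁ = 6·329 − 16·40 = 1334, so c₁ = 667/214.
Then c₀ = (40 − 16·(667/214))/6 = -176/107.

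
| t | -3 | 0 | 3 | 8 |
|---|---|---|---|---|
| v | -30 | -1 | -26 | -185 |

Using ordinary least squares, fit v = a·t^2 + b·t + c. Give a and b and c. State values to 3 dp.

Compute the Gram sums: Σt^2·t^2 = 4258, Σt^2·t = 512, Σt^2 = 82, Σt·t = 82, Σt = 8, Σ1 = 4.
Right-hand side: Σt^2·v = -12344, Σt·v = -1468, Σv = -242.
So MᵀM·[a, b, c]ᵀ = Mᵀv: [[4258, 512, 82]; [512, 82, 8]; [82, 8, 4]]·[a, b, c]ᵀ = [-12344, -1468, -242]ᵀ.
Inverting the 3×3 Gram matrix, [a, b, c]ᵀ = [-8047/2721, 1862/2721, -1127/907]ᵀ.

a = -2.957, b = 0.684, c = -1.243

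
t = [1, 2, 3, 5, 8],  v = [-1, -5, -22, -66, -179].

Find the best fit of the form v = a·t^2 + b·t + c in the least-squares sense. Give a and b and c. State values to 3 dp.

a = -3.037, b = 1.744, c = 1.343

Normal-equation sums: Σt^2·t^2 = 4819, Σt^2·t = 673, Σt^2 = 103, Σt·t = 103, Σt = 19, Σ1 = 5.
And Σt^2·v = -13325, Σt·v = -1839, Σv = -273.
Solving the 3×3 system (Gaussian elimination) gives a = -1303/429, b = 68/39, c = 192/143.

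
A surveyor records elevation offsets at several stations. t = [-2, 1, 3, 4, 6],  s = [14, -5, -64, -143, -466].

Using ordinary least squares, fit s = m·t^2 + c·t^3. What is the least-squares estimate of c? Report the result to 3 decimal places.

c = -2.006

The normal system XᵀX·[m, c]ᵀ = Xᵀs is [[1650, 9012]; [9012, 51546]]·[m, c]ᵀ = [-19589, -111653]ᵀ.
Eliminating c: 51546·(row 1) − 9012·(row 2) gives 3834756·m = 51546·(-19589) − 9012·(-111653) = -3517758, so m = -195431/213042.
Then c = ((-111653) − 9012·(-195431/213042))/51546 = -142433/71014.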